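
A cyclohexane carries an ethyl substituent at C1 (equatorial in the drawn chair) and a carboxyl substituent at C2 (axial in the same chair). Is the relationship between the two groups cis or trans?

C1 and C2 have opposite parity, so their axial bonds point in opposite directions.
With opposite-parity carbons, two substituents on the same face are one axial and one equatorial; opposite faces give both axial or both equatorial.
Here the groups are equatorial/axial → same face → cis.

cis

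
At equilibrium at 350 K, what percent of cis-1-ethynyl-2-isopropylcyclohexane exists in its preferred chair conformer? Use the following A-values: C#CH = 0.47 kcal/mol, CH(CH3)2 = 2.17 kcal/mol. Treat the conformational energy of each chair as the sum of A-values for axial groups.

C1 and C2 have opposite parity, so for the cis isomer the two substituents are one axial and one equatorial in each chair.
Chair I (ethynyl axial, isopropyl equatorial): E = 0.47 kcal/mol; chair II (ethynyl equatorial, isopropyl axial): E = 2.17 kcal/mol.
ΔG = 1.70 kcal/mol between the two chairs.
K = exp(ΔG/RT) with R = 1.987×10⁻³ kcal mol⁻¹ K⁻¹ and T = 350 K gives K ≈ 11.5.
Fraction in the lower-energy chair = K/(K+1) = 92.0%.

92.0%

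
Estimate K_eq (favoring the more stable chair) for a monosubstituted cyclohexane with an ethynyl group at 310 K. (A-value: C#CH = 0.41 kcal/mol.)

One chair has the ethynyl group axial (E = 0.41 kcal/mol) and the other has it equatorial (E = 0).
ΔG = 0.41 kcal/mol between the two chairs.
K = exp(ΔG/RT) with R = 1.987×10⁻³ kcal mol⁻¹ K⁻¹ and T = 310 K gives K ≈ 1.95.

K ≈ 1.95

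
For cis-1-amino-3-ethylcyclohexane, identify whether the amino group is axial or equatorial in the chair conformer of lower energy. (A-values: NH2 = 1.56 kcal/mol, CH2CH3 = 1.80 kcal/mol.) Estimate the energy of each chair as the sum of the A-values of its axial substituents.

C1 and C3 have the same parity, so for the cis isomer the two substituents are e,e in one chair and a,a in the other.
Chair I (amino axial, ethyl axial): E = 3.36 kcal/mol.
Chair II (amino equatorial, ethyl equatorial): E = 0.00 kcal/mol.
Chair II is the more stable (lower-energy) conformer, and in that chair the amino group is equatorial.

equatorial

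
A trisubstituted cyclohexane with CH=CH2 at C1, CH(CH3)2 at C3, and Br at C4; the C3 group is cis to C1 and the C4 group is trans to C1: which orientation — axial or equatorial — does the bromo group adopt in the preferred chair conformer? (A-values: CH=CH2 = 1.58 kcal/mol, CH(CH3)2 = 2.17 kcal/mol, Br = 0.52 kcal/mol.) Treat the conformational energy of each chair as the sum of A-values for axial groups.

Chair I (vinyl axial, isopropyl axial, bromo axial): E = 4.27 kcal/mol.
Chair II (vinyl equatorial, isopropyl equatorial, bromo equatorial): E = 0.00 kcal/mol.
Chair II is the more stable (lower-energy) conformer, and in that chair the bromo group is equatorial.

equatorial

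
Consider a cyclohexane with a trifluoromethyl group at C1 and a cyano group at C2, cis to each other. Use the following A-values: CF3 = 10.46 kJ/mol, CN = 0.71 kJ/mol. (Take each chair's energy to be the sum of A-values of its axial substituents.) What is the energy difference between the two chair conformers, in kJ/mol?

9.75 kJ/mol

C1 and C2 have opposite parity, so for the cis isomer the two substituents are one axial and one equatorial in each chair.
Chair I (trifluoromethyl axial, cyano equatorial): E = 10.46 kJ/mol.
Chair II (trifluoromethyl equatorial, cyano axial): E = 0.71 kJ/mol.
ΔE = 10.46 − 0.71 = 9.75 kJ/mol; chair II is more stable.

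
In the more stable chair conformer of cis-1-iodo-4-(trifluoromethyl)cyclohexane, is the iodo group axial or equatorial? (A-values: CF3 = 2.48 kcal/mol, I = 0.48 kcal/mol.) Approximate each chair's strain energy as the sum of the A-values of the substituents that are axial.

axial

C1 and C4 have opposite parity, so for the cis isomer the two substituents are one axial and one equatorial in each chair.
Chair I (trifluoromethyl axial, iodo equatorial): E = 2.48 kcal/mol.
Chair II (trifluoromethyl equatorial, iodo axial): E = 0.48 kcal/mol.
Chair II is the more stable (lower-energy) conformer, and in that chair the iodo group is axial.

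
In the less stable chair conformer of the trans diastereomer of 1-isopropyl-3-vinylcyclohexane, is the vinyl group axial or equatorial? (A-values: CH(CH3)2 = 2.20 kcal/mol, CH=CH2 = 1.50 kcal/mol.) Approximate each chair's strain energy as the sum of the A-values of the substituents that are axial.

equatorial

C1 and C3 have the same parity, so for the trans isomer the two substituents are one axial and one equatorial in each chair.
Chair I (isopropyl axial, vinyl equatorial): E = 2.20 kcal/mol.
Chair II (isopropyl equatorial, vinyl axial): E = 1.50 kcal/mol.
Chair I is the less stable (higher-energy) conformer, and in that chair the vinyl group is equatorial.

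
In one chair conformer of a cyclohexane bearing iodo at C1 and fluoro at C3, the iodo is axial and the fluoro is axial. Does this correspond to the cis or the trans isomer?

cis

C1 and C3 have the same parity, so their axial bonds point in the same direction.
With same-parity carbons, two substituents on the same face are both axial or both equatorial; opposite faces give one of each.
Here the groups are axial/axial → same face → cis.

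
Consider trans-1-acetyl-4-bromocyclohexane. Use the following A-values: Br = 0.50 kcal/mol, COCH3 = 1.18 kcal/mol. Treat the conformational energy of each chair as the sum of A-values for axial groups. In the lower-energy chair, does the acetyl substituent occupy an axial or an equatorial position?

equatorial

C1 and C4 have opposite parity, so for the trans isomer the two substituents are e,e in one chair and a,a in the other.
Chair I (bromo axial, acetyl axial): E = 1.68 kcal/mol.
Chair II (bromo equatorial, acetyl equatorial): E = 0.00 kcal/mol.
Chair II is the more stable (lower-energy) conformer, and in that chair the acetyl group is equatorial.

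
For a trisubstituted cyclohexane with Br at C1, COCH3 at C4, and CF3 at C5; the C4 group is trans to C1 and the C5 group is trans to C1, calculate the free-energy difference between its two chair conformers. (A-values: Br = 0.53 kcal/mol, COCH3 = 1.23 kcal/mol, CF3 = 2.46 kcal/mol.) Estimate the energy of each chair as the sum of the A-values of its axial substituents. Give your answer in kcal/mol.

Chair I (bromo axial, acetyl axial, trifluoromethyl equatorial): E = 1.76 kcal/mol.
Chair II (bromo equatorial, acetyl equatorial, trifluoromethyl axial): E = 2.46 kcal/mol.
ΔE = 2.46 − 1.76 = 0.70 kcal/mol; chair I is more stable.

0.70 kcal/mol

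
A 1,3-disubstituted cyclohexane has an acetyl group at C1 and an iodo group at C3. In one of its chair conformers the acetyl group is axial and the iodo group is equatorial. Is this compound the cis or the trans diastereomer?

trans

C1 and C3 have the same parity, so their axial bonds point in the same direction.
With same-parity carbons, two substituents on the same face are both axial or both equatorial; opposite faces give one of each.
Here the groups are axial/equatorial → opposite face → trans.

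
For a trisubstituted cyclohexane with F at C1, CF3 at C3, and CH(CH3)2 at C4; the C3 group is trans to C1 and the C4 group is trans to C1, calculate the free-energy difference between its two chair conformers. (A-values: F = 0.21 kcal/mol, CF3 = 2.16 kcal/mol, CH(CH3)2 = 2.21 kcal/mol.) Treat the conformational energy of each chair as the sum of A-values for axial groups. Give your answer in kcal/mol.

Chair I (fluoro axial, trifluoromethyl equatorial, isopropyl axial): E = 2.42 kcal/mol.
Chair II (fluoro equatorial, trifluoromethyl axial, isopropyl equatorial): E = 2.16 kcal/mol.
ΔE = 2.42 − 2.16 = 0.26 kcal/mol; chair II is more stable.

0.26 kcal/mol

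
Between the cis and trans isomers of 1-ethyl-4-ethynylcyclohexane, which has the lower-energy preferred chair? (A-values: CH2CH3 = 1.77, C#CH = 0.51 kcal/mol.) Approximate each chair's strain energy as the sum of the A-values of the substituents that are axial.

trans

At 1,4 positions (parity opposite): cis → (a,e or e,a); trans → (e,e or a,a).
Best chair for cis: E = 0.51 kcal/mol; best chair for trans: E = 0.00 kcal/mol.
The trans isomer is lower by 0.51 kcal/mol.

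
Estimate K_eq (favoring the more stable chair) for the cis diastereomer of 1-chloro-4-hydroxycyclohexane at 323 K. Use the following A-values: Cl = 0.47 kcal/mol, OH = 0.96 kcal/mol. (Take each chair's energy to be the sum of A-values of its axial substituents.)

C1 and C4 have opposite parity, so for the cis isomer the two substituents are one axial and one equatorial in each chair.
Chair I (chloro axial, hydroxyl equatorial): E = 0.47 kcal/mol; chair II (chloro equatorial, hydroxyl axial): E = 0.96 kcal/mol.
ΔG = 0.49 kcal/mol between the two chairs.
K = exp(ΔG/RT) with R = 1.987×10⁻³ kcal mol⁻¹ K⁻¹ and T = 323 K gives K ≈ 2.15.

K ≈ 2.15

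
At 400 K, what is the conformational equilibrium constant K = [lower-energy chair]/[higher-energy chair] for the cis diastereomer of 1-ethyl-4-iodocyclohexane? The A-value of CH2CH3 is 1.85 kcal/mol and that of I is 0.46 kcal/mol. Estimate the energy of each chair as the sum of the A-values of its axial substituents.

K ≈ 5.75

C1 and C4 have opposite parity, so for the cis isomer the two substituents are one axial and one equatorial in each chair.
Chair I (ethyl axial, iodo equatorial): E = 1.85 kcal/mol; chair II (ethyl equatorial, iodo axial): E = 0.46 kcal/mol.
ΔG = 1.39 kcal/mol between the two chairs.
K = exp(ΔG/RT) with R = 1.987×10⁻³ kcal mol⁻¹ K⁻¹ and T = 400 K gives K ≈ 5.75.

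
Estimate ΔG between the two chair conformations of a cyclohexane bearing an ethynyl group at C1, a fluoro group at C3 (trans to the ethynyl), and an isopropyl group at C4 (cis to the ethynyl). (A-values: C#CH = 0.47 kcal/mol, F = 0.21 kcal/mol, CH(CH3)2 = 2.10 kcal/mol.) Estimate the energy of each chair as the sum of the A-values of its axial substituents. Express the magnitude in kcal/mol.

Chair I (ethynyl axial, fluoro equatorial, isopropyl equatorial): E = 0.47 kcal/mol.
Chair II (ethynyl equatorial, fluoro axial, isopropyl axial): E = 2.31 kcal/mol.
ΔE = 2.31 − 0.47 = 1.84 kcal/mol; chair I is more stable.

1.84 kcal/mol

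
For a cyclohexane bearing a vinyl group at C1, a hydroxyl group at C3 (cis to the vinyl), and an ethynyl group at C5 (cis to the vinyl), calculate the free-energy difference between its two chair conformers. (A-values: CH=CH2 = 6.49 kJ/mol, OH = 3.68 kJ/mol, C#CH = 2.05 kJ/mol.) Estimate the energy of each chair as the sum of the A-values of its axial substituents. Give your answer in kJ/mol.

Chair I (vinyl axial, hydroxyl axial, ethynyl axial): E = 12.22 kJ/mol.
Chair II (vinyl equatorial, hydroxyl equatorial, ethynyl equatorial): E = 0.00 kJ/mol.
ΔE = 12.22 − 0.00 = 12.22 kJ/mol; chair II is more stable.

12.22 kJ/mol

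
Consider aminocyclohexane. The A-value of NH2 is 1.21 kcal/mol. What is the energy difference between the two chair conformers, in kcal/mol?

1.21 kcal/mol

A monosubstituted cyclohexane has one chair with the amino group axial (E = A = 1.21 kcal/mol) and one with it equatorial (E = 0).
ΔE = 1.21 − 0 = 1.21 kcal/mol.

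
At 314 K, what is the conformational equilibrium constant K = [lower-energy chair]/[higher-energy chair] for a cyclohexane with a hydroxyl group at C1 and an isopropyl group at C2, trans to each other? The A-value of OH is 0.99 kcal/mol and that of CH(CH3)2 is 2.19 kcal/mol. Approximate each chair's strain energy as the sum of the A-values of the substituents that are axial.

C1 and C2 have opposite parity, so for the trans isomer the two substituents are e,e in one chair and a,a in the other.
Chair I (hydroxyl axial, isopropyl axial): E = 3.18 kcal/mol; chair II (hydroxyl equatorial, isopropyl equatorial): E = 0.00 kcal/mol.
ΔG = 3.18 kcal/mol between the two chairs.
K = exp(ΔG/RT) with R = 1.987×10⁻³ kcal mol⁻¹ K⁻¹ and T = 314 K gives K ≈ 164.

K ≈ 164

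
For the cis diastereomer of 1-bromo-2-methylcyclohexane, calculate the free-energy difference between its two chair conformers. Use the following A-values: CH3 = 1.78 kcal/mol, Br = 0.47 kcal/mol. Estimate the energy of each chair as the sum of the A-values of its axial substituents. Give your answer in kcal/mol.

C1 and C2 have opposite parity, so for the cis isomer the two substituents are one axial and one equatorial in each chair.
Chair I (methyl axial, bromo equatorial): E = 1.78 kcal/mol.
Chair II (methyl equatorial, bromo axial): E = 0.47 kcal/mol.
ΔE = 1.78 − 0.47 = 1.31 kcal/mol; chair II is more stable.

1.31 kcal/mol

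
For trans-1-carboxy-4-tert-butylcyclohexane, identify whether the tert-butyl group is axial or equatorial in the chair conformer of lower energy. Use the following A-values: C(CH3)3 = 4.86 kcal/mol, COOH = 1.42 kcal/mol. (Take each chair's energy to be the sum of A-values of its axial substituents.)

equatorial

C1 and C4 have opposite parity, so for the trans isomer the two substituents are e,e in one chair and a,a in the other.
Chair I (tert-butyl axial, carboxyl axial): E = 6.28 kcal/mol.
Chair II (tert-butyl equatorial, carboxyl equatorial): E = 0.00 kcal/mol.
Chair II is the more stable (lower-energy) conformer, and in that chair the tert-butyl group is equatorial.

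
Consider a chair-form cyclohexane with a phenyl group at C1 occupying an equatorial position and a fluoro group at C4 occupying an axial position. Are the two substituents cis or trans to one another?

cis

C1 and C4 have opposite parity, so their axial bonds point in opposite directions.
With opposite-parity carbons, two substituents on the same face are one axial and one equatorial; opposite faces give both axial or both equatorial.
Here the groups are equatorial/axial → same face → cis.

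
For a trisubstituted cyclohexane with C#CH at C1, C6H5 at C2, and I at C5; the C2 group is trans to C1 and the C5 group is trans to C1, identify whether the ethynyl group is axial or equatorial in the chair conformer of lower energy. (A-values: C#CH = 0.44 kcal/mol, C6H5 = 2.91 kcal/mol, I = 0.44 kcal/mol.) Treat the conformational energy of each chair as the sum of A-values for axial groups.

Chair I (ethynyl axial, phenyl axial, iodo equatorial): E = 3.35 kcal/mol.
Chair II (ethynyl equatorial, phenyl equatorial, iodo axial): E = 0.44 kcal/mol.
Chair II is the more stable (lower-energy) conformer, and in that chair the ethynyl group is equatorial.

equatorial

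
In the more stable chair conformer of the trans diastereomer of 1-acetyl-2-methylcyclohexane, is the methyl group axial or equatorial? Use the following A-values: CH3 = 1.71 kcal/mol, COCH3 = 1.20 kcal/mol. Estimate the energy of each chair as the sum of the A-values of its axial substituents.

equatorial

C1 and C2 have opposite parity, so for the trans isomer the two substituents are e,e in one chair and a,a in the other.
Chair I (methyl axial, acetyl axial): E = 2.91 kcal/mol.
Chair II (methyl equatorial, acetyl equatorial): E = 0.00 kcal/mol.
Chair II is the more stable (lower-energy) conformer, and in that chair the methyl group is equatorial.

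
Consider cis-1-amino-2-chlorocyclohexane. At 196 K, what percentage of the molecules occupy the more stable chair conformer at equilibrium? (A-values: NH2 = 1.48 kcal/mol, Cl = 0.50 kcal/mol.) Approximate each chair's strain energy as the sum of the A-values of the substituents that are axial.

92.5%

C1 and C2 have opposite parity, so for the cis isomer the two substituents are one axial and one equatorial in each chair.
Chair I (amino axial, chloro equatorial): E = 1.48 kcal/mol; chair II (amino equatorial, chloro axial): E = 0.50 kcal/mol.
ΔG = 0.98 kcal/mol between the two chairs.
K = exp(ΔG/RT) with R = 1.987×10⁻³ kcal mol⁻¹ K⁻¹ and T = 196 K gives K ≈ 12.4.
Fraction in the lower-energy chair = K/(K+1) = 92.5%.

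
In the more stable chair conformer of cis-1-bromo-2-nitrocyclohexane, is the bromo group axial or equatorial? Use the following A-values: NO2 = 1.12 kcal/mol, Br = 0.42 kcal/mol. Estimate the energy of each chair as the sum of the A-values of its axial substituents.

C1 and C2 have opposite parity, so for the cis isomer the two substituents are one axial and one equatorial in each chair.
Chair I (nitro axial, bromo equatorial): E = 1.12 kcal/mol.
Chair II (nitro equatorial, bromo axial): E = 0.42 kcal/mol.
Chair II is the more stable (lower-energy) conformer, and in that chair the bromo group is axial.

axial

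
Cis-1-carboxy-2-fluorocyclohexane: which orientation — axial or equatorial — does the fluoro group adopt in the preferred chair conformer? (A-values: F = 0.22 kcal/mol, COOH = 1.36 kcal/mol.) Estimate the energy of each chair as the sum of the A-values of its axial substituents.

C1 and C2 have opposite parity, so for the cis isomer the two substituents are one axial and one equatorial in each chair.
Chair I (fluoro axial, carboxyl equatorial): E = 0.22 kcal/mol.
Chair II (fluoro equatorial, carboxyl axial): E = 1.36 kcal/mol.
Chair I is the more stable (lower-energy) conformer, and in that chair the fluoro group is axial.

axial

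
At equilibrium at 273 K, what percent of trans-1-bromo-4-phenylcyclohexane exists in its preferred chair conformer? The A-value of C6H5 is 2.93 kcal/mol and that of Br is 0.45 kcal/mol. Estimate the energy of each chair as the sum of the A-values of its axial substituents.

99.8%

C1 and C4 have opposite parity, so for the trans isomer the two substituents are e,e in one chair and a,a in the other.
Chair I (phenyl axial, bromo axial): E = 3.38 kcal/mol; chair II (phenyl equatorial, bromo equatorial): E = 0.00 kcal/mol.
ΔG = 3.38 kcal/mol between the two chairs.
K = exp(ΔG/RT) with R = 1.987×10⁻³ kcal mol⁻¹ K⁻¹ and T = 273 K gives K ≈ 508.
Fraction in the lower-energy chair = K/(K+1) = 99.8%.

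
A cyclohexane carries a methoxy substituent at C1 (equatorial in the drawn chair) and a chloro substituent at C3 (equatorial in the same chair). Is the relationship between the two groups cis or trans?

cis

C1 and C3 have the same parity, so their axial bonds point in the same direction.
With same-parity carbons, two substituents on the same face are both axial or both equatorial; opposite faces give one of each.
Here the groups are equatorial/equatorial → same face → cis.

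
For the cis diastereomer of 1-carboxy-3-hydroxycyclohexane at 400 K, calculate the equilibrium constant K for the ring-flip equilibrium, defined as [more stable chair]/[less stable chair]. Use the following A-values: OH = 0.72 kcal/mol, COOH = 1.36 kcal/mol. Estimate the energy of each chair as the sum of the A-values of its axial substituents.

K ≈ 13.7

C1 and C3 have the same parity, so for the cis isomer the two substituents are e,e in one chair and a,a in the other.
Chair I (hydroxyl axial, carboxyl axial): E = 2.08 kcal/mol; chair II (hydroxyl equatorial, carboxyl equatorial): E = 0.00 kcal/mol.
ΔG = 2.08 kcal/mol between the two chairs.
K = exp(ΔG/RT) with R = 1.987×10⁻³ kcal mol⁻¹ K⁻¹ and T = 400 K gives K ≈ 13.7.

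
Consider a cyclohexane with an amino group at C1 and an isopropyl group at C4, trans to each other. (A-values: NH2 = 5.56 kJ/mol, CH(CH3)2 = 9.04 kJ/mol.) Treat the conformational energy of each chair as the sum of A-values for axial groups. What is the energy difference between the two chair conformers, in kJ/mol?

14.60 kJ/mol

C1 and C4 have opposite parity, so for the trans isomer the two substituents are e,e in one chair and a,a in the other.
Chair I (amino axial, isopropyl axial): E = 14.60 kJ/mol.
Chair II (amino equatorial, isopropyl equatorial): E = 0.00 kJ/mol.
ΔE = 14.60 − 0.00 = 14.60 kJ/mol; chair II is more stable.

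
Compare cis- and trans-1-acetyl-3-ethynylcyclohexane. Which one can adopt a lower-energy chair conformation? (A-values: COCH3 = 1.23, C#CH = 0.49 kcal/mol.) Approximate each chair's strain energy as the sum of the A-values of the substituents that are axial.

At 1,3 positions (parity same): cis → (e,e or a,a); trans → (a,e or e,a).
Best chair for cis: E = 0.00 kcal/mol; best chair for trans: E = 0.49 kcal/mol.
The cis isomer is lower by 0.49 kcal/mol.

cis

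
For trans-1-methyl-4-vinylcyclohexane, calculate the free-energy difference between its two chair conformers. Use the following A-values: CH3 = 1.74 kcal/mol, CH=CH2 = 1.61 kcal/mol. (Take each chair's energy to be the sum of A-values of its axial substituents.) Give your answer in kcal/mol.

C1 and C4 have opposite parity, so for the trans isomer the two substituents are e,e in one chair and a,a in the other.
Chair I (methyl axial, vinyl axial): E = 3.35 kcal/mol.
Chair II (methyl equatorial, vinyl equatorial): E = 0.00 kcal/mol.
ΔE = 3.35 − 0.00 = 3.35 kcal/mol; chair II is more stable.

3.35 kcal/mol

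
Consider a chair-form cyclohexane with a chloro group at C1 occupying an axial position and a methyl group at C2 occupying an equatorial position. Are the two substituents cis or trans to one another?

C1 and C2 have opposite parity, so their axial bonds point in opposite directions.
With opposite-parity carbons, two substituents on the same face are one axial and one equatorial; opposite faces give both axial or both equatorial.
Here the groups are axial/equatorial → same face → cis.

cis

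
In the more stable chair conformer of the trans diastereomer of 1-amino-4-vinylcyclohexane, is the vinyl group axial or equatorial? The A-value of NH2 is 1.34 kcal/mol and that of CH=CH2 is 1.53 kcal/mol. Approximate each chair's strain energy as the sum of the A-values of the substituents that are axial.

equatorial

C1 and C4 have opposite parity, so for the trans isomer the two substituents are e,e in one chair and a,a in the other.
Chair I (amino axial, vinyl axial): E = 2.87 kcal/mol.
Chair II (amino equatorial, vinyl equatorial): E = 0.00 kcal/mol.
Chair II is the more stable (lower-energy) conformer, and in that chair the vinyl group is equatorial.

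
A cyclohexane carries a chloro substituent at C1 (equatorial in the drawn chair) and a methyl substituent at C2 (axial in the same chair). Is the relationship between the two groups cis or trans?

C1 and C2 have opposite parity, so their axial bonds point in opposite directions.
With opposite-parity carbons, two substituents on the same face are one axial and one equatorial; opposite faces give both axial or both equatorial.
Here the groups are equatorial/axial → same face → cis.

cis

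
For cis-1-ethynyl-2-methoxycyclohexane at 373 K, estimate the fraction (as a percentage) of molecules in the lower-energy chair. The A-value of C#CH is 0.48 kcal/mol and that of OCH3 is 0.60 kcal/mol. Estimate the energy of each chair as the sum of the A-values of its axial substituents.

54.0%

C1 and C2 have opposite parity, so for the cis isomer the two substituents are one axial and one equatorial in each chair.
Chair I (ethynyl axial, methoxy equatorial): E = 0.48 kcal/mol; chair II (ethynyl equatorial, methoxy axial): E = 0.60 kcal/mol.
ΔG = 0.12 kcal/mol between the two chairs.
K = exp(ΔG/RT) with R = 1.987×10⁻³ kcal mol⁻¹ K⁻¹ and T = 373 K gives K ≈ 1.18.
Fraction in the lower-energy chair = K/(K+1) = 54.0%.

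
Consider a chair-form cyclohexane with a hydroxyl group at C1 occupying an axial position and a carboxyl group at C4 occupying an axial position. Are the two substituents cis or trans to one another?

trans

C1 and C4 have opposite parity, so their axial bonds point in opposite directions.
With opposite-parity carbons, two substituents on the same face are one axial and one equatorial; opposite faces give both axial or both equatorial.
Here the groups are axial/axial → opposite face → trans.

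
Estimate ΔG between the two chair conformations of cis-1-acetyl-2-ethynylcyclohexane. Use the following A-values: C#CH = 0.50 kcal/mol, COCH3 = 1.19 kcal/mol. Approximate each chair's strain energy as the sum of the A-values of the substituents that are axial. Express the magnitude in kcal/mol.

0.69 kcal/mol

C1 and C2 have opposite parity, so for the cis isomer the two substituents are one axial and one equatorial in each chair.
Chair I (ethynyl axial, acetyl equatorial): E = 0.50 kcal/mol.
Chair II (ethynyl equatorial, acetyl axial): E = 1.19 kcal/mol.
ΔE = 1.19 − 0.50 = 0.69 kcal/mol; chair I is more stable.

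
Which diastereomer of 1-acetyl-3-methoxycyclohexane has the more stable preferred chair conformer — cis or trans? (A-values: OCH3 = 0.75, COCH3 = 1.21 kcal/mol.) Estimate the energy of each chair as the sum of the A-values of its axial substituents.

At 1,3 positions (parity same): cis → (e,e or a,a); trans → (a,e or e,a).
Best chair for cis: E = 0.00 kcal/mol; best chair for trans: E = 0.75 kcal/mol.
The cis isomer is lower by 0.75 kcal/mol.

cis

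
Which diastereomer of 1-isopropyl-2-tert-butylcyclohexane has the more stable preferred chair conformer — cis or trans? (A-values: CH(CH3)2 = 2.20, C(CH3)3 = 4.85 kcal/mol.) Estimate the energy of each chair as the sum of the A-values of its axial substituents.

trans

At 1,2 positions (parity opposite): cis → (a,e or e,a); trans → (e,e or a,a).
Best chair for cis: E = 2.20 kcal/mol; best chair for trans: E = 0.00 kcal/mol.
The trans isomer is lower by 2.20 kcal/mol.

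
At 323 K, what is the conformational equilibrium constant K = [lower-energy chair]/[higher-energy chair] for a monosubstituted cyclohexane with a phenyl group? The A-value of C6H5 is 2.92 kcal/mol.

One chair has the phenyl group axial (E = 2.92 kcal/mol) and the other has it equatorial (E = 0).
ΔG = 2.92 kcal/mol between the two chairs.
K = exp(ΔG/RT) with R = 1.987×10⁻³ kcal mol⁻¹ K⁻¹ and T = 323 K gives K ≈ 94.6.

K ≈ 94.6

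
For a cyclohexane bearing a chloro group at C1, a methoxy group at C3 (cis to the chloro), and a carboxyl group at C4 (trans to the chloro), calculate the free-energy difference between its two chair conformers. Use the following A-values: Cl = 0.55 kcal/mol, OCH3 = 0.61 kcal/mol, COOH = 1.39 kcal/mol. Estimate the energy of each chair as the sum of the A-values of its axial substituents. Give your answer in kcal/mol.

2.55 kcal/mol

Chair I (chloro axial, methoxy axial, carboxyl axial): E = 2.55 kcal/mol.
Chair II (chloro equatorial, methoxy equatorial, carboxyl equatorial): E = 0.00 kcal/mol.
ΔE = 2.55 − 0.00 = 2.55 kcal/mol; chair II is more stable.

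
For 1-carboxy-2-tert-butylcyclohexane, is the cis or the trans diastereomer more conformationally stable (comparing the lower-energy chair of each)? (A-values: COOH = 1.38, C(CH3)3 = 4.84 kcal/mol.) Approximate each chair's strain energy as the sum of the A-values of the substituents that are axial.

At 1,2 positions (parity opposite): cis → (a,e or e,a); trans → (e,e or a,a).
Best chair for cis: E = 1.38 kcal/mol; best chair for trans: E = 0.00 kcal/mol.
The trans isomer is lower by 1.38 kcal/mol.

trans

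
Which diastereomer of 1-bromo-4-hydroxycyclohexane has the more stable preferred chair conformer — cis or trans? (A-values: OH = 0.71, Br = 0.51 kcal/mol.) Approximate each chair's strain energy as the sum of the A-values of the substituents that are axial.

At 1,4 positions (parity opposite): cis → (a,e or e,a); trans → (e,e or a,a).
Best chair for cis: E = 0.51 kcal/mol; best chair for trans: E = 0.00 kcal/mol.
The trans isomer is lower by 0.51 kcal/mol.

trans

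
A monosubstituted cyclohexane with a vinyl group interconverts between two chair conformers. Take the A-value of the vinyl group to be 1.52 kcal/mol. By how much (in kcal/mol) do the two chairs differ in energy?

1.52 kcal/mol

A monosubstituted cyclohexane has one chair with the vinyl group axial (E = A = 1.52 kcal/mol) and one with it equatorial (E = 0).
ΔE = 1.52 − 0 = 1.52 kcal/mol.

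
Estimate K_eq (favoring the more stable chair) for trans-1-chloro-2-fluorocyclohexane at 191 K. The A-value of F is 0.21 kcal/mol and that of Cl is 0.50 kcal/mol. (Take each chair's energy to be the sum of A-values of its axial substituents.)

C1 and C2 have opposite parity, so for the trans isomer the two substituents are e,e in one chair and a,a in the other.
Chair I (fluoro axial, chloro axial): E = 0.71 kcal/mol; chair II (fluoro equatorial, chloro equatorial): E = 0.00 kcal/mol.
ΔG = 0.71 kcal/mol between the two chairs.
K = exp(ΔG/RT) with R = 1.987×10⁻³ kcal mol⁻¹ K⁻¹ and T = 191 K gives K ≈ 6.49.

K ≈ 6.49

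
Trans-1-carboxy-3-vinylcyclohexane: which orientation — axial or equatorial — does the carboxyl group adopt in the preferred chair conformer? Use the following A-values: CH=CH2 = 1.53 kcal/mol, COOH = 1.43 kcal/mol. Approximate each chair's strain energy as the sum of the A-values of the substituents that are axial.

axial

C1 and C3 have the same parity, so for the trans isomer the two substituents are one axial and one equatorial in each chair.
Chair I (vinyl axial, carboxyl equatorial): E = 1.53 kcal/mol.
Chair II (vinyl equatorial, carboxyl axial): E = 1.43 kcal/mol.
Chair II is the more stable (lower-energy) conformer, and in that chair the carboxyl group is axial.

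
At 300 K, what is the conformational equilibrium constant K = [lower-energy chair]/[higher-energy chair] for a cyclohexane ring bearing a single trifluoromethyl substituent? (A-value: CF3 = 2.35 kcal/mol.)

K ≈ 51.5

One chair has the trifluoromethyl group axial (E = 2.35 kcal/mol) and the other has it equatorial (E = 0).
ΔG = 2.35 kcal/mol between the two chairs.
K = exp(ΔG/RT) with R = 1.987×10⁻³ kcal mol⁻¹ K⁻¹ and T = 300 K gives K ≈ 51.5.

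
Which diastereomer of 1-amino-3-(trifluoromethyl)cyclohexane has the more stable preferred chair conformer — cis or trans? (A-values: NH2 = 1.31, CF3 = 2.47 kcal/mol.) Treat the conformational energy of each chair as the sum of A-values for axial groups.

At 1,3 positions (parity same): cis → (e,e or a,a); trans → (a,e or e,a).
Best chair for cis: E = 0.00 kcal/mol; best chair for trans: E = 1.31 kcal/mol.
The cis isomer is lower by 1.31 kcal/mol.

cis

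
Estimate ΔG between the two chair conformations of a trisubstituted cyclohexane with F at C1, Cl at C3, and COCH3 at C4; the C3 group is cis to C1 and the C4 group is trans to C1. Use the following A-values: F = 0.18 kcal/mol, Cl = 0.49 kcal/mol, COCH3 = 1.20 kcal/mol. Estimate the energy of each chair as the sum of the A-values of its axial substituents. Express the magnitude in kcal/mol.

1.87 kcal/mol

Chair I (fluoro axial, chloro axial, acetyl axial): E = 1.87 kcal/mol.
Chair II (fluoro equatorial, chloro equatorial, acetyl equatorial): E = 0.00 kcal/mol.
ΔE = 1.87 − 0.00 = 1.87 kcal/mol; chair II is more stable.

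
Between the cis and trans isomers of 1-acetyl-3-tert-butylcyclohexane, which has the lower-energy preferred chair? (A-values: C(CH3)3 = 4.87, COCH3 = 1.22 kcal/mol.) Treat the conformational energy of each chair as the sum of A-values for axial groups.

At 1,3 positions (parity same): cis → (e,e or a,a); trans → (a,e or e,a).
Best chair for cis: E = 0.00 kcal/mol; best chair for trans: E = 1.22 kcal/mol.
The cis isomer is lower by 1.22 kcal/mol.

cis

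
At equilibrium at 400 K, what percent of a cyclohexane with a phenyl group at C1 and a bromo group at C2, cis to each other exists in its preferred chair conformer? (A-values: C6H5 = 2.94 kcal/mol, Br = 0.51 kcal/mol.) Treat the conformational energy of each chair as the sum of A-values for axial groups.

C1 and C2 have opposite parity, so for the cis isomer the two substituents are one axial and one equatorial in each chair.
Chair I (phenyl axial, bromo equatorial): E = 2.94 kcal/mol; chair II (phenyl equatorial, bromo axial): E = 0.51 kcal/mol.
ΔG = 2.43 kcal/mol between the two chairs.
K = exp(ΔG/RT) with R = 1.987×10⁻³ kcal mol⁻¹ K⁻¹ and T = 400 K gives K ≈ 21.3.
Fraction in the lower-energy chair = K/(K+1) = 95.5%.

95.5%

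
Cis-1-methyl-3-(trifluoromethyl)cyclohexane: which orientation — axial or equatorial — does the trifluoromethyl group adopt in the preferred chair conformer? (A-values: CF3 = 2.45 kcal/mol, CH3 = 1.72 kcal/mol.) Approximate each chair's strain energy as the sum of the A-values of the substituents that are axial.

equatorial

C1 and C3 have the same parity, so for the cis isomer the two substituents are e,e in one chair and a,a in the other.
Chair I (trifluoromethyl axial, methyl axial): E = 4.17 kcal/mol.
Chair II (trifluoromethyl equatorial, methyl equatorial): E = 0.00 kcal/mol.
Chair II is the more stable (lower-energy) conformer, and in that chair the trifluoromethyl group is equatorial.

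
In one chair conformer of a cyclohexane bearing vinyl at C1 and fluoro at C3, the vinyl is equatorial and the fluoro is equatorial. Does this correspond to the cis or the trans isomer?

cis

C1 and C3 have the same parity, so their axial bonds point in the same direction.
With same-parity carbons, two substituents on the same face are both axial or both equatorial; opposite faces give one of each.
Here the groups are equatorial/equatorial → same face → cis.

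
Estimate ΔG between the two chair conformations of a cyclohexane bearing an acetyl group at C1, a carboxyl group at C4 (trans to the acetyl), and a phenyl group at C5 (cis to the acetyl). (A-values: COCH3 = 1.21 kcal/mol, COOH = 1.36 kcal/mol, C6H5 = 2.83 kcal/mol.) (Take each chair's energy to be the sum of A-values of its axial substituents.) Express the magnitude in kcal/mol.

5.40 kcal/mol

Chair I (acetyl axial, carboxyl axial, phenyl axial): E = 5.40 kcal/mol.
Chair II (acetyl equatorial, carboxyl equatorial, phenyl equatorial): E = 0.00 kcal/mol.
ΔE = 5.40 − 0.00 = 5.40 kcal/mol; chair II is more stable.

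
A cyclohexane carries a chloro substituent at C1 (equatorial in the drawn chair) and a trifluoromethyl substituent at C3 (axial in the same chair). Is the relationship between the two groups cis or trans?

trans

C1 and C3 have the same parity, so their axial bonds point in the same direction.
With same-parity carbons, two substituents on the same face are both axial or both equatorial; opposite faces give one of each.
Here the groups are equatorial/axial → opposite face → trans.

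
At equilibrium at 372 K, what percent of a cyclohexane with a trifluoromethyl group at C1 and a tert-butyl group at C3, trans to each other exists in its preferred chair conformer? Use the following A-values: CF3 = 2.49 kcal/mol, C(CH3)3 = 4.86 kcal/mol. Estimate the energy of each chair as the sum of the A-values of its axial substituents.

C1 and C3 have the same parity, so for the trans isomer the two substituents are one axial and one equatorial in each chair.
Chair I (trifluoromethyl axial, tert-butyl equatorial): E = 2.49 kcal/mol; chair II (trifluoromethyl equatorial, tert-butyl axial): E = 4.86 kcal/mol.
ΔG = 2.37 kcal/mol between the two chairs.
K = exp(ΔG/RT) with R = 1.987×10⁻³ kcal mol⁻¹ K⁻¹ and T = 372 K gives K ≈ 24.7.
Fraction in the lower-energy chair = K/(K+1) = 96.1%.

96.1%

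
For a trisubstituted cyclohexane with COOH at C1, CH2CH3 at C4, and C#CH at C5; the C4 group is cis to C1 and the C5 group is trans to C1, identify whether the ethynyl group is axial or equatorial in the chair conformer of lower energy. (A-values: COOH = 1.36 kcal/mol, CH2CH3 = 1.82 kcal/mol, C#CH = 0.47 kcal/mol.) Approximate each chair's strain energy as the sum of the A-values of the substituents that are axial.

Chair I (carboxyl axial, ethyl equatorial, ethynyl equatorial): E = 1.36 kcal/mol.
Chair II (carboxyl equatorial, ethyl axial, ethynyl axial): E = 2.29 kcal/mol.
Chair I is the more stable (lower-energy) conformer, and in that chair the ethynyl group is equatorial.

equatorial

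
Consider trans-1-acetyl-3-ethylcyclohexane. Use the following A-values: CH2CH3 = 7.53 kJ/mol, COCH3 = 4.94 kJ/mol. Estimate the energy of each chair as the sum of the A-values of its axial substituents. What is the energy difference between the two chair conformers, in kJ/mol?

2.59 kJ/mol

C1 and C3 have the same parity, so for the trans isomer the two substituents are one axial and one equatorial in each chair.
Chair I (ethyl axial, acetyl equatorial): E = 7.53 kJ/mol.
Chair II (ethyl equatorial, acetyl axial): E = 4.94 kJ/mol.
ΔE = 7.53 − 4.94 = 2.59 kJ/mol; chair II is more stable.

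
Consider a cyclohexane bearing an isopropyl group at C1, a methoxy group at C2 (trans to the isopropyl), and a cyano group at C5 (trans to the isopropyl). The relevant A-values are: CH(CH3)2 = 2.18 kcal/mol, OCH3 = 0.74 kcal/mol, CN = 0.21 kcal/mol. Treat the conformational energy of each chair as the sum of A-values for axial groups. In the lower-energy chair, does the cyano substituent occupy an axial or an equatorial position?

axial

Chair I (isopropyl axial, methoxy axial, cyano equatorial): E = 2.92 kcal/mol.
Chair II (isopropyl equatorial, methoxy equatorial, cyano axial): E = 0.21 kcal/mol.
Chair II is the more stable (lower-energy) conformer, and in that chair the cyano group is axial.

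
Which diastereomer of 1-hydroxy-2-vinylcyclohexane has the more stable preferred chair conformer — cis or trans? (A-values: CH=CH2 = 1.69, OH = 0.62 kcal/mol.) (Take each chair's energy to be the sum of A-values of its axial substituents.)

At 1,2 positions (parity opposite): cis → (a,e or e,a); trans → (e,e or a,a).
Best chair for cis: E = 0.62 kcal/mol; best chair for trans: E = 0.00 kcal/mol.
The trans isomer is lower by 0.62 kcal/mol.

trans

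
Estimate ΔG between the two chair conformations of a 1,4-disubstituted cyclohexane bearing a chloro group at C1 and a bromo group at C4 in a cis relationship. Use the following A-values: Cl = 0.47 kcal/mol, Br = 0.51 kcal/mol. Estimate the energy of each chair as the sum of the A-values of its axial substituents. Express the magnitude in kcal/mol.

C1 and C4 have opposite parity, so for the cis isomer the two substituents are one axial and one equatorial in each chair.
Chair I (chloro axial, bromo equatorial): E = 0.47 kcal/mol.
Chair II (chloro equatorial, bromo axial): E = 0.51 kcal/mol.
ΔE = 0.51 − 0.47 = 0.04 kcal/mol; chair I is more stable.

0.04 kcal/mol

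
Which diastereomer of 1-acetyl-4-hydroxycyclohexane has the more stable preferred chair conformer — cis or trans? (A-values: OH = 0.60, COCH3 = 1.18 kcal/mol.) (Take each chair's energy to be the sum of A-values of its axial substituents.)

trans

At 1,4 positions (parity opposite): cis → (a,e or e,a); trans → (e,e or a,a).
Best chair for cis: E = 0.60 kcal/mol; best chair for trans: E = 0.00 kcal/mol.
The trans isomer is lower by 0.60 kcal/mol.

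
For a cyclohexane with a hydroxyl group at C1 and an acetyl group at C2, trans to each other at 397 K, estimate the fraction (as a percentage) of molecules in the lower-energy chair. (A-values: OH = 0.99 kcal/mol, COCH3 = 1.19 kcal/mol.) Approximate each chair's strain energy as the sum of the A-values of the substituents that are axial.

C1 and C2 have opposite parity, so for the trans isomer the two substituents are e,e in one chair and a,a in the other.
Chair I (hydroxyl axial, acetyl axial): E = 2.18 kcal/mol; chair II (hydroxyl equatorial, acetyl equatorial): E = 0.00 kcal/mol.
ΔG = 2.18 kcal/mol between the two chairs.
K = exp(ΔG/RT) with R = 1.987×10⁻³ kcal mol⁻¹ K⁻¹ and T = 397 K gives K ≈ 15.9.
Fraction in the lower-energy chair = K/(K+1) = 94.1%.

94.1%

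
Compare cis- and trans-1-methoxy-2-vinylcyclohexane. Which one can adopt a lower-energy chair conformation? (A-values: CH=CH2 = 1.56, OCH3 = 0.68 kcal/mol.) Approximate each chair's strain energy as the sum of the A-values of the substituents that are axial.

At 1,2 positions (parity opposite): cis → (a,e or e,a); trans → (e,e or a,a).
Best chair for cis: E = 0.68 kcal/mol; best chair for trans: E = 0.00 kcal/mol.
The trans isomer is lower by 0.68 kcal/mol.

trans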